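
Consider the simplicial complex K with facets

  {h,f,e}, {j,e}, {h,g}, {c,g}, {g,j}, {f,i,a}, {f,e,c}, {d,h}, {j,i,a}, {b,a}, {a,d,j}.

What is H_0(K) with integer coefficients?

H_0 = Z.

Order the vertices as a < b < c < d < e < f < g < h < i < j. Listing each simplex with vertices in this order, K has dimension 2 with simplices:

  0-simplices (10): a, b, c, d, e, f, g, h, i, j
  1-simplices (18): ab, ad, af, ai, aj, ce, cf, cg, dh, dj, ef, eh, ej, fh, fi, gh, gj, ij
  2-simplices (5): adj, afi, aij, cef, efh

so the chain groups are C_0 ≅ Z^10, C_1 ≅ Z^18, C_2 ≅ Z^5.

Boundary ∂_1: C_1 → C_0 maps an edge to its endpoints' difference, ∂[p,q] = q − p. For instance
  ∂ce = e − c.
The resulting 10×18 matrix has rank 9, and its Smith normal form has invariant factors (1,1,1,1,1,1,1,1,1).

∂_2: C_2 → C_1 maps a triangle to the signed sum of its edges. For instance
  ∂aij = ij − aj + ai,
  ∂adj = dj − aj + ad.
The resulting 18×5 matrix has rank 5, and its Smith normal form has invariant factors (1,1,1,1,1).

From H_k ≅ ker(∂_k) / im(∂_{k+1}) we obtain:

  H_0: rank C_0 − rank ∂_1 = 10 − 9 = 1, and the invariant factors of ∂_1 are all 1, so H_0 = Z.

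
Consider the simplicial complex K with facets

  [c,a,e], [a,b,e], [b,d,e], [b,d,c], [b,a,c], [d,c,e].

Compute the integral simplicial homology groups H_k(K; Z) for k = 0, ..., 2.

Order the vertices as a < b < c < d < e. Listing each simplex with vertices in this order, K has dimension 2 with simplices:

  0-simplices (5): a, b, c, d, e
  1-simplices (9): ab, ac, ae, bc, bd, be, cd, ce, de
  2-simplices (6): abc, abe, ace, bcd, bde, cde

giving chain groups C_0 ≅ Z^5, C_1 ≅ Z^9, C_2 ≅ Z^6.

The boundary map ∂_1: C_1 → C_0 maps an edge to its endpoints' difference, ∂[p,q] = q − p.
The 5×9 boundary matrix has rank 4 and Smith normal form diag(1,1,1,1).

∂_2: C_2 → C_1 sends each 2-simplex [p,q,r] to [q,r] − [p,r] + [p,q]. For instance
  ∂ace = ce − ae + ac,
  ∂abe = be − ae + ab.
The 9×6 boundary matrix has rank 5 and Smith normal form diag(1,1,1,1,1).

Computing H_k = (kernel of ∂_k) / (image of ∂_{k+1}):

  H_0: rank C_0 − rank ∂_1 = 5 − 4 = 1, and the invariant factors of ∂_1 are all 1, so H_0 = Z.
  H_1: rank ker ∂_1 − rank ∂_2 = (9 − 4) − 5 = 0, and the invariant factors of ∂_2 are all 1, so H_1 = 0.
  H_2: rank ker ∂_2 − rank ∂_3 = (6 − 5) − 0 = 1, and there is no ∂_3, so H_2 = Z.

As a check, the Euler characteristic is 5 − 9 + 6 = 2, which agrees with 1 − 0 + 1 = 2.

H_0 ≅ Z,  H_1 = 0,  H_2 ≅ Z.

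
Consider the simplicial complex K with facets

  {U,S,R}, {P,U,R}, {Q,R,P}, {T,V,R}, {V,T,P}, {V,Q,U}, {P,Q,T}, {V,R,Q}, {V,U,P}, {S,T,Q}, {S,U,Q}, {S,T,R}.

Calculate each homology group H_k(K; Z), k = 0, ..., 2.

Fix the vertex order P < Q < R < S < T < U < V and write every simplex with vertices in increasing order. Then dim K = 2 and the simplices of K are:

  0-simplices (7): P, Q, R, S, T, U, V
  1-simplices (18): PQ, PR, PT, PU, PV, QR, QS, QT, QU, QV, RS, RT, RU, RV, ST, SU, TV, UV
  2-simplices (12): PQR, PQT, PRU, PTV, PUV, QRV, QST, QSU, QUV, RST, RSU, RTV

so the chain groups are C_0 ≅ Z^7, C_1 ≅ Z^18, C_2 ≅ Z^12.

Boundary ∂_1: C_1 → C_0 maps an edge to its endpoints' difference, ∂[p,q] = q − p. For instance
  ∂RU = U − R.
The resulting 7×18 matrix has rank 6, and its Smith normal form has invariant factors (1,1,1,1,1,1).

∂_2: C_2 → C_1 maps a triangle to the signed sum of its edges. For instance
  ∂PQT = QT − PT + PQ,
  ∂RST = ST − RT + RS.
The resulting 18×12 matrix has rank 12, and its Smith normal form has invariant factors (1,1,1,1,1,1,1,1,1,1,1,2).

Computing H_k = (kernel of ∂_k) / (image of ∂_{k+1}):

  H_0: rank C_0 − rank ∂_1 = 7 − 6 = 1, and the invariant factors of ∂_1 are all 1, so H_0 ≅ Z.
  H_1: rank ker ∂_1 − rank ∂_2 = (18 − 6) − 12 = 0, and ∂_2 has invariant factor 2 > 1, so H_1 ≅ Z/2Z.
  H_2: rank ker ∂_2 − rank ∂_3 = (12 − 12) − 0 = 0, and there is no ∂_3, so H_2 ≅ 0.

As a check, the Euler characteristic is 7 − 18 + 12 = 1, which agrees with 1 − 0 + 0 = 1.
(K is a triangulation of the real projective plane RP^2.)

H_0 ≅ Z,  H_1 ≅ Z/2Z,  H_2 = 0.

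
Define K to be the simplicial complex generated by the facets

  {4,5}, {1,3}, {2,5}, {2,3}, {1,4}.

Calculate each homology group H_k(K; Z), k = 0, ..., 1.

We work with the vertex ordering 1 < 2 < 3 < 4 < 5. The simplices of K, each written with vertices in increasing order, are:

  0-simplices (5): [1], [2], [3], [4], [5]
  1-simplices (5): [1,3], [1,4], [2,3], [2,5], [4,5]

giving chain groups C_0 ≅ Z^5, C_1 ≅ Z^5.

The boundary map ∂_1: C_1 → C_0 sends each edge [p,q] (with p < q) to q − p. For instance
  ∂[2,3] = [3] − [2].
The 5×5 boundary matrix has rank 4 and Smith normal form diag(1,1,1,1).

From H_k ≅ ker(∂_k) / im(∂_{k+1}) we obtain:

  H_0: rank C_0 − rank ∂_1 = 5 − 4 = 1, and the invariant factors of ∂_1 are all 1, so H_0 ≅ Z.
  H_1: rank ker ∂_1 − rank ∂_2 = (5 − 4) − 0 = 1, and there is no ∂_2, so H_1 ≅ Z.

As a check, the Euler characteristic is 5 − 5 = 0, which agrees with 1 − 1 = 0.

H_0 = Z,  H_1 = Z.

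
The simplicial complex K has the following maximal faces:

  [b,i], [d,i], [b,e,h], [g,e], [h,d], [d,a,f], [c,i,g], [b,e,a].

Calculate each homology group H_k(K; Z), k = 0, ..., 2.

H_0 = Z,  H_1 = Z^3,  H_2 = 0.

Fix the vertex order a < b < c < d < e < f < g < h < i and write every simplex with vertices in increasing order. Then dim K = 2 and the simplices of K are:

  0-simplices (9): a, b, c, d, e, f, g, h, i
  1-simplices (15): ab, ad, ae, af, be, bh, bi, cg, ci, df, dh, di, eg, eh, gi
  2-simplices (4): abe, adf, beh, cgi

Hence C_0 ≅ Z^9, C_1 ≅ Z^15, C_2 ≅ Z^4.

∂_1: C_1 → C_0 maps an edge to its endpoints' difference, ∂[p,q] = q − p. For instance
  ∂ae = e − a.
The resulting 9×15 matrix has rank 8, and its Smith normal form has invariant factors (1,1,1,1,1,1,1,1).

∂_2: C_2 → C_1 acts by ∂[p,q,r] = [q,r] − [p,r] + [p,q]. For instance
  ∂cgi = gi − ci + cg,
  ∂abe = be − ae + ab.
The resulting 15×4 matrix has rank 4, and its Smith normal form has invariant factors (1,1,1,1).

Reading off H_k = ker ∂_k / im ∂_{k+1}:

  H_0: rank C_0 − rank ∂_1 = 9 − 8 = 1, and the invariant factors of ∂_1 are all 1, so H_0 = Z.
  H_1: rank ker ∂_1 − rank ∂_2 = (15 − 8) − 4 = 3, and the invariant factors of ∂_2 are all 1, so H_1 = Z^3.
  H_2: rank ker ∂_2 − rank ∂_3 = (4 − 4) − 0 = 0, and there is no ∂_3, so H_2 = 0.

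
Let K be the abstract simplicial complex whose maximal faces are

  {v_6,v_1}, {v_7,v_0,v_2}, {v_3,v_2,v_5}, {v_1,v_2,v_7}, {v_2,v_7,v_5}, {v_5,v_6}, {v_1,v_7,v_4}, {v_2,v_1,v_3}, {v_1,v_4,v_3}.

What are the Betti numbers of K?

Order the vertices as v_0 < v_1 < v_2 < v_3 < v_4 < v_5 < v_6 < v_7. Listing each simplex with vertices in this order, K has dimension 2 with simplices:

  0-simplices (8): [v_0], [v_1], [v_2], [v_3], [v_4], [v_5], [v_6], [v_7]
  1-simplices (15): (15 of them)
  2-simplices (7): [v_0,v_2,v_7], [v_1,v_2,v_3], [v_1,v_2,v_7], [v_1,v_3,v_4], [v_1,v_4,v_7], [v_2,v_3,v_5], [v_2,v_5,v_7]

giving chain groups C_0 ≅ Z^8, C_1 ≅ Z^15, C_2 ≅ Z^7.

The boundary map ∂_1: C_1 → C_0 maps an edge to its endpoints' difference, ∂[p,q] = q − p. For instance
  ∂[v_5,v_7] = [v_7] − [v_5].
This gives a 8×15 integer matrix of rank 7; reducing to Smith normal form yields diagonal entries (1,1,1,1,1,1,1).

∂_2: C_2 → C_1 sends each 2-simplex [p,q,r] to [q,r] − [p,r] + [p,q]. For instance
  ∂[v_1,v_2,v_3] = [v_2,v_3] − [v_1,v_3] + [v_1,v_2],
  ∂[v_2,v_5,v_7] = [v_5,v_7] − [v_2,v_7] + [v_2,v_5].
This gives a 15×7 integer matrix of rank 7; reducing to Smith normal form yields diagonal entries (1,1,1,1,1,1,1).

Computing H_k = (kernel of ∂_k) / (image of ∂_{k+1}):

  H_0: rank C_0 − rank ∂_1 = 8 − 7 = 1, and the invariant factors of ∂_1 are all 1, so H_0 = Z.
  H_1: rank ker ∂_1 − rank ∂_2 = (15 − 7) − 7 = 1, and the invariant factors of ∂_2 are all 1, so H_1 = Z.
  H_2: rank ker ∂_2 − rank ∂_3 = (7 − 7) − 0 = 0, and there is no ∂_3, so H_2 = 0.

Hence the Betti numbers are b_0 = 1, b_1 = 1, b_2 = 0.

b_0 = 1, b_1 = 1, b_2 = 0.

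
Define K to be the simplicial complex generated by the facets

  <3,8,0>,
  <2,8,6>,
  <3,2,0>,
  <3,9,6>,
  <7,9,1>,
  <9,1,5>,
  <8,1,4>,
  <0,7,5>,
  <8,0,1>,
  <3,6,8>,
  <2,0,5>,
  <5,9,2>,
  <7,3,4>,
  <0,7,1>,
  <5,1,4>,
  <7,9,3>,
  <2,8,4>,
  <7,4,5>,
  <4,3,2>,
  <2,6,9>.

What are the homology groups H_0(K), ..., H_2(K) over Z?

Order the vertices as 0 < 1 < 2 < 3 < 4 < 5 < 6 < 7 < 8 < 9. Listing each simplex with vertices in this order, K has dimension 2 with simplices:

  0-simplices (10): [0], [1], [2], [3], [4], [5], [6], [7], [8], [9]
  1-simplices (30): (30 of them)
  2-simplices (20): (20 of them)

Hence C_0 ≅ Z^10, C_1 ≅ Z^30, C_2 ≅ Z^20.

Boundary ∂_1: C_1 → C_0 is given by ∂[p,q] = [q] − [p].
The 10×30 boundary matrix has rank 9 and Smith normal form diag(1,1,1,1,1,1,1,1,1).

The boundary map ∂_2: C_2 → C_1 acts by ∂[p,q,r] = [q,r] − [p,r] + [p,q]. For instance
  ∂[1,7,9] = [7,9] − [1,9] + [1,7],
  ∂[4,5,7] = [5,7] − [4,7] + [4,5].
The 30×20 boundary matrix has rank 20 and Smith normal form diag(1,1,1,1,1,1,1,1,1,1,1,1,1,1,1,1,1,1,1,2).

Now H_k = ker ∂_k / im ∂_{k+1}, so:

  H_0: rank C_0 − rank ∂_1 = 10 − 9 = 1, and the invariant factors of ∂_1 are all 1, so H_0 = Z.
  H_1: rank ker ∂_1 − rank ∂_2 = (30 − 9) − 20 = 1, and ∂_2 has invariant factor 2 > 1, so H_1 = Z ⊕ Z_2.
  H_2: rank ker ∂_2 − rank ∂_3 = (20 − 20) − 0 = 0, and there is no ∂_3, so H_2 = 0.

As a check, the Euler characteristic is 10 − 30 + 20 = 0, which agrees with 1 − 1 + 0 = 0.

H_0 ≅ Z,  H_1 ≅ Z ⊕ Z_2,  H_2 = 0.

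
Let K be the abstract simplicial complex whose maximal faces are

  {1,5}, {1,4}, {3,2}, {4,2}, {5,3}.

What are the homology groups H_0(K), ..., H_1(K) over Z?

H_0 = Z,  H_1 = Z.

Take the total order 1 < 2 < 3 < 4 < 5 on the vertex set. Then K (dimension 1) consists of the simplices:

  0-simplices (5): [1], [2], [3], [4], [5]
  1-simplices (5): [1,4], [1,5], [2,3], [2,4], [3,5]

giving chain groups C_0 ≅ Z^5, C_1 ≅ Z^5.

∂_1: C_1 → C_0 sends each edge [p,q] (with p < q) to q − p. For instance
  ∂[1,5] = [5] − [1].
As a 5×5 matrix over Z this has rank 4, with invariant factors (1,1,1,1).

Now H_k = ker ∂_k / im ∂_{k+1}, so:

  H_0: rank C_0 − rank ∂_1 = 5 − 4 = 1, and the invariant factors of ∂_1 are all 1, so H_0 ≅ Z.
  H_1: rank ker ∂_1 − rank ∂_2 = (5 − 4) − 0 = 1, and there is no ∂_2, so H_1 ≅ Z.

(K is a triangulation of the circle S^1.)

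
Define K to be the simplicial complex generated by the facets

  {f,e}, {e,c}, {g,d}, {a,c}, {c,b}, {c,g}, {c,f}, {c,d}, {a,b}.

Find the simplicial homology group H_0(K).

We work with the vertex ordering a < b < c < d < e < f < g. The simplices of K, each written with vertices in increasing order, are:

  0-simplices (7): a, b, c, d, e, f, g
  1-simplices (9): ab, ac, bc, cd, ce, cf, cg, dg, ef

Hence C_0 ≅ Z^7, C_1 ≅ Z^9.

∂_1: C_1 → C_0 is given by ∂[p,q] = [q] − [p].
The 7×9 boundary matrix has rank 6 and Smith normal form diag(1,1,1,1,1,1).

Computing H_k = (kernel of ∂_k) / (image of ∂_{k+1}):

  H_0: rank C_0 − rank ∂_1 = 7 − 6 = 1, and the invariant factors of ∂_1 are all 1, so H_0 = Z.

H_0 ≅ Z.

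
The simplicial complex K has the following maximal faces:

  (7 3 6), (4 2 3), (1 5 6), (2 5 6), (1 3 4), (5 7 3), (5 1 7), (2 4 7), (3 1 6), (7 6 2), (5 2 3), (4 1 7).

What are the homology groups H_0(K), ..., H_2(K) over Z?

Order the vertices as 1 < 2 < 3 < 4 < 5 < 6 < 7. Listing each simplex with vertices in this order, K has dimension 2 with simplices:

  0-simplices (7): [1], [2], [3], [4], [5], [6], [7]
  1-simplices (18): [1,3], [1,4], [1,5], [1,6], [1,7], [2,3], [2,4], [2,5], [2,6], [2,7], [3,4], [3,5], [3,6], [3,7], [4,7], [5,6], [5,7], [6,7]
  2-simplices (12): [1,3,4], [1,3,6], [1,4,7], [1,5,6], [1,5,7], [2,3,4], [2,3,5], [2,4,7], [2,5,6], [2,6,7], [3,5,7], [3,6,7]

Hence C_0 ≅ Z^7, C_1 ≅ Z^18, C_2 ≅ Z^12.

Boundary ∂_1: C_1 → C_0 sends each edge [p,q] (with p < q) to q − p. For instance
  ∂[1,7] = [7] − [1].
The resulting 7×18 matrix has rank 6, and its Smith normal form has invariant factors (1,1,1,1,1,1).

∂_2: C_2 → C_1 maps a triangle to the signed sum of its edges. For instance
  ∂[1,4,7] = [4,7] − [1,7] + [1,4],
  ∂[1,5,6] = [5,6] − [1,6] + [1,5].
The resulting 18×12 matrix has rank 12, and its Smith normal form has invariant factors (1,1,1,1,1,1,1,1,1,1,1,2).

Reading off H_k = ker ∂_k / im ∂_{k+1}:

  H_0: rank C_0 − rank ∂_1 = 7 − 6 = 1, and the invariant factors of ∂_1 are all 1, so H_0 = Z.
  H_1: rank ker ∂_1 − rank ∂_2 = (18 − 6) − 12 = 0, and ∂_2 has invariant factor 2 > 1, so H_1 = Z/2.
  H_2: rank ker ∂_2 − rank ∂_3 = (12 − 12) − 0 = 0, and there is no ∂_3, so H_2 = 0.

H_0 ≅ Z,  H_1 ≅ Z/2,  H_2 = 0.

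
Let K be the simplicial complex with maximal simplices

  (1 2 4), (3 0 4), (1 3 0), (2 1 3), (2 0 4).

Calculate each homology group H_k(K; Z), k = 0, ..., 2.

H_0 ≅ Z,  H_1 ≅ Z,  H_2 = 0.

We work with the vertex ordering 0 < 1 < 2 < 3 < 4. The simplices of K, each written with vertices in increasing order, are:

  0-simplices (5): [0], [1], [2], [3], [4]
  1-simplices (10): [0,1], [0,2], [0,3], [0,4], [1,2], [1,3], [1,4], [2,3], [2,4], [3,4]
  2-simplices (5): [0,1,3], [0,2,4], [0,3,4], [1,2,3], [1,2,4]

so the chain groups are C_0 ≅ Z^5, C_1 ≅ Z^10, C_2 ≅ Z^5.

∂_1: C_1 → C_0 maps an edge to its endpoints' difference, ∂[p,q] = q − p. For instance
  ∂[1,3] = [3] − [1].
As a 5×10 matrix over Z this has rank 4, with invariant factors (1,1,1,1).

The boundary map ∂_2: C_2 → C_1 acts by ∂[p,q,r] = [q,r] − [p,r] + [p,q]. For instance
  ∂[0,3,4] = [3,4] − [0,4] + [0,3],
  ∂[0,2,4] = [2,4] − [0,4] + [0,2].
As a 10×5 matrix over Z this has rank 5, with invariant factors (1,1,1,1,1).

From H_k ≅ ker(∂_k) / im(∂_{k+1}) we obtain:

  H_0: rank C_0 − rank ∂_1 = 5 − 4 = 1, and the invariant factors of ∂_1 are all 1, so H_0 = Z.
  H_1: rank ker ∂_1 − rank ∂_2 = (10 − 4) − 5 = 1, and the invariant factors of ∂_2 are all 1, so H_1 = Z.
  H_2: rank ker ∂_2 − rank ∂_3 = (5 − 5) − 0 = 0, and there is no ∂_3, so H_2 = 0.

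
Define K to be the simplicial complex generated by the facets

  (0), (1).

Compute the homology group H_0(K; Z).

H_0 = Z^2.

Take the total order 0 < 1 on the vertex set. Then K (dimension 0) consists of the simplices:

  0-simplices (2): [0], [1]

so the chain groups are C_0 ≅ Z^2.

From H_k ≅ ker(∂_k) / im(∂_{k+1}) we obtain:

  H_0: rank C_0 − rank ∂_1 = 2 − 0 = 2, and there is no ∂_1, so H_0 ≅ Z^2.

(K is a triangulation of a set of 2 points.)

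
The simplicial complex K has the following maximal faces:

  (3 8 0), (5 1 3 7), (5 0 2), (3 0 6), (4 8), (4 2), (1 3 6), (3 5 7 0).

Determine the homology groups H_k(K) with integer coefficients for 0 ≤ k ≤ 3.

Order the vertices as 0 < 1 < 2 < 3 < 4 < 5 < 6 < 7 < 8. Listing each simplex with vertices in this order, K has dimension 3 with simplices:

  0-simplices (9): [0], [1], [2], [3], [4], [5], [6], [7], [8]
  1-simplices (18): [0,2], [0,3], [0,5], [0,6], [0,7], [0,8], [1,3], [1,5], [1,6], [1,7], [2,4], [2,5], [3,5], [3,6], [3,7], [3,8], [4,8], [5,7]
  2-simplices (11): [0,2,5], [0,3,5], [0,3,6], [0,3,7], [0,3,8], [0,5,7], [1,3,5], [1,3,6], [1,3,7], [1,5,7], [3,5,7]
  3-simplices (2): [0,3,5,7], [1,3,5,7]

giving chain groups C_0 ≅ Z^9, C_1 ≅ Z^18, C_2 ≅ Z^11, C_3 ≅ Z^2.

∂_1: C_1 → C_0 maps an edge to its endpoints' difference, ∂[p,q] = q − p. For instance
  ∂[2,5] = [5] − [2].
As a 9×18 matrix over Z this has rank 8, with invariant factors (1,1,1,1,1,1,1,1).

Boundary ∂_2: C_2 → C_1 acts by ∂[p,q,r] = [q,r] − [p,r] + [p,q]. For instance
  ∂[1,3,7] = [3,7] − [1,7] + [1,3],
  ∂[0,3,5] = [3,5] − [0,5] + [0,3].
As a 18×11 matrix over Z this has rank 9, with invariant factors (1,1,1,1,1,1,1,1,1).

Boundary ∂_3: C_3 → C_2 sends each 3-simplex σ to the alternating sum Σ_i (−1)^i (σ with its i-th vertex removed). For instance
  ∂[0,3,5,7] = [3,5,7] − [0,5,7] + [0,3,7] − [0,3,5],
  ∂[1,3,5,7] = [3,5,7] − [1,5,7] + [1,3,7] − [1,3,5].
The 11×2 boundary matrix has rank 2 and Smith normal form diag(1,1).

Now H_k = ker ∂_k / im ∂_{k+1}, so:

  H_0: rank C_0 − rank ∂_1 = 9 − 8 = 1, and the invariant factors of ∂_1 are all 1, so H_0 ≅ Z.
  H_1: rank ker ∂_1 − rank ∂_2 = (18 − 8) − 9 = 1, and the invariant factors of ∂_2 are all 1, so H_1 ≅ Z.
  H_2: rank ker ∂_2 − rank ∂_3 = (11 − 9) − 2 = 0, and the invariant factors of ∂_3 are all 1, so H_2 ≅ 0.
  H_3: rank ker ∂_3 − rank ∂_4 = (2 − 2) − 0 = 0, and there is no ∂_4, so H_3 ≅ 0.

H_0 ≅ Z,  H_1 ≅ Z,  H_2 = 0,  H_3 = 0.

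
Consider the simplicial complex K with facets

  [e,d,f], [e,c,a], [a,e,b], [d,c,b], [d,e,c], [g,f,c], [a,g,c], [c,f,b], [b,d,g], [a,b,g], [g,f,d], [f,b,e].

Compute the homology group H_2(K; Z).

K has 7 vertices, 18 edges, 12 triangles.
rank ∂_2 = 12, rank ∂_3 = 0 ⇒ b_2 = 12 − 12 − 0 = 0. So H_2 = 0.

H_2 = 0.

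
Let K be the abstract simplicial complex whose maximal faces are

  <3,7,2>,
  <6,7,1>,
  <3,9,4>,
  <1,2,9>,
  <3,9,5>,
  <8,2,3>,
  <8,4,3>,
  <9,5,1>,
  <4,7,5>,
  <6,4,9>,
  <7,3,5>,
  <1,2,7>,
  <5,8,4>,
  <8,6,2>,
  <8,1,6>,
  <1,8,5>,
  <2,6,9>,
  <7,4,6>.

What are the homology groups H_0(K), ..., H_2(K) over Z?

H_0 = Z,  H_1 = Z × Z/2,  H_2 = 0.

K has 9 vertices, 27 edges, 18 triangles.
rank ∂_0 = 0, rank ∂_1 = 8 ⇒ b_0 = 9 − 0 − 8 = 1; all invariant factors of ∂_1 are 1 so no torsion. So H_0 = Z.
rank ∂_1 = 8, rank ∂_2 = 18 ⇒ b_1 = 27 − 8 − 18 = 1; ∂_2 has invariant factor(s) [2] giving torsion. So H_1 = Z × Z/2.
rank ∂_2 = 18, rank ∂_3 = 0 ⇒ b_2 = 18 − 18 − 0 = 0. So H_2 = 0.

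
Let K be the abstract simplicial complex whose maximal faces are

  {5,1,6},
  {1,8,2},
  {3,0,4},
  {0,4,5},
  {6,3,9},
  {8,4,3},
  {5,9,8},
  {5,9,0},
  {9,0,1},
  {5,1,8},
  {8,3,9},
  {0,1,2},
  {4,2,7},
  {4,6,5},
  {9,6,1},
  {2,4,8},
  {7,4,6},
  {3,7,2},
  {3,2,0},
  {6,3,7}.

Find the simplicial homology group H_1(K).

H_1 = Z ⊕ Z/2Z.

We work with the vertex ordering 0 < 1 < 2 < 3 < 4 < 5 < 6 < 7 < 8 < 9. The simplices of K, each written with vertices in increasing order, are:

  0-simplices (10): [0], [1], [2], [3], [4], [5], [6], [7], [8], [9]
  1-simplices (30): (30 of them)
  2-simplices (20): (20 of them)

so the chain groups are C_0 ≅ Z^10, C_1 ≅ Z^30, C_2 ≅ Z^20.

∂_1: C_1 → C_0 sends each edge [p,q] (with p < q) to q − p. For instance
  ∂[2,4] = [4] − [2].
The 10×30 boundary matrix has rank 9 and Smith normal form diag(1,1,1,1,1,1,1,1,1).

Boundary ∂_2: C_2 → C_1 sends each 2-simplex [p,q,r] to [q,r] − [p,r] + [p,q]. For instance
  ∂[0,2,3] = [2,3] − [0,3] + [0,2],
  ∂[0,1,9] = [1,9] − [0,9] + [0,1].
As a 30×20 matrix over Z this has rank 20, with invariant factors (1,1,1,1,1,1,1,1,1,1,1,1,1,1,1,1,1,1,1,2).

Now H_k = ker ∂_k / im ∂_{k+1}, so:

  H_1: rank ker ∂_1 − rank ∂_2 = (30 − 9) − 20 = 1, and ∂_2 has invariant factor 2 > 1, so H_1 = Z ⊕ Z/2Z.

(K is a triangulation of the Klein bottle.)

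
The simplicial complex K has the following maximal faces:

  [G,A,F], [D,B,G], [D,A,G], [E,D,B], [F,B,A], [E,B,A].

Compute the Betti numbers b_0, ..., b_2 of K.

b_0 = 1, b_1 = 1, b_2 = 0.

Take the total order A < B < D < E < F < G on the vertex set. Then K (dimension 2) consists of the simplices:

  0-simplices (6): A, B, D, E, F, G
  1-simplices (12): AB, AD, AE, AF, AG, BD, BE, BF, BG, DE, DG, FG
  2-simplices (6): ABE, ABF, ADG, AFG, BDE, BDG

giving chain groups C_0 ≅ Z^6, C_1 ≅ Z^12, C_2 ≅ Z^6.

∂_1: C_1 → C_0 sends each edge [p,q] (with p < q) to q − p.
The resulting 6×12 matrix has rank 5, and its Smith normal form has invariant factors (1,1,1,1,1).

∂_2: C_2 → C_1 acts by ∂[p,q,r] = [q,r] − [p,r] + [p,q]. For instance
  ∂BDE = DE − BE + BD,
  ∂BDG = DG − BG + BD.
The 12×6 boundary matrix has rank 6 and Smith normal form diag(1,1,1,1,1,1).

Computing H_k = (kernel of ∂_k) / (image of ∂_{k+1}):

  H_0: rank C_0 − rank ∂_1 = 6 − 5 = 1, and the invariant factors of ∂_1 are all 1, so H_0 = Z.
  H_1: rank ker ∂_1 − rank ∂_2 = (12 − 5) − 6 = 1, and the invariant factors of ∂_2 are all 1, so H_1 = Z.
  H_2: rank ker ∂_2 − rank ∂_3 = (6 − 6) − 0 = 0, and there is no ∂_3, so H_2 = 0.

Hence the Betti numbers are b_0 = 1, b_1 = 1, b_2 = 0.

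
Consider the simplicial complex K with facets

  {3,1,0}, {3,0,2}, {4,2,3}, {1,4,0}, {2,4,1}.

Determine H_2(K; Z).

H_2 ≅ 0.

K has 5 vertices, 10 edges, 5 triangles.
rank ∂_2 = 5, rank ∂_3 = 0 ⇒ b_2 = 5 − 5 − 0 = 0. So H_2 ≅ 0.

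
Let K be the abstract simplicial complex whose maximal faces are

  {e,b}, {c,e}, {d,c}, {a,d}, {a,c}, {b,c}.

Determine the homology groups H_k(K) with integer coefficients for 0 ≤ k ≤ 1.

Fix the vertex order a < b < c < d < e and write every simplex with vertices in increasing order. Then dim K = 1 and the simplices of K are:

  0-simplices (5): a, b, c, d, e
  1-simplices (6): ac, ad, bc, be, cd, ce

Hence C_0 ≅ Z^5, C_1 ≅ Z^6.

The boundary map ∂_1: C_1 → C_0 is given by ∂[p,q] = [q] − [p].
The 5×6 boundary matrix has rank 4 and Smith normal form diag(1,1,1,1).

Computing H_k = (kernel of ∂_k) / (image of ∂_{k+1}):

  H_0: rank C_0 − rank ∂_1 = 5 − 4 = 1, and the invariant factors of ∂_1 are all 1, so H_0 ≅ Z.
  H_1: rank ker ∂_1 − rank ∂_2 = (6 − 4) − 0 = 2, and there is no ∂_2, so H_1 ≅ Z^2.

As a check, the Euler characteristic is 5 − 6 = -1, which agrees with 1 − 2 = -1.
(K is a triangulation of a wedge of 2 circles.)

H_0 ≅ Z,  H_1 ≅ Z^2.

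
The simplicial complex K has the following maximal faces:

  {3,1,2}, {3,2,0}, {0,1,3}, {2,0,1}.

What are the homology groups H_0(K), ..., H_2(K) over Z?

Order the vertices as 0 < 1 < 2 < 3. Listing each simplex with vertices in this order, K has dimension 2 with simplices:

  0-simplices (4): [0], [1], [2], [3]
  1-simplices (6): [0,1], [0,2], [0,3], [1,2], [1,3], [2,3]
  2-simplices (4): [0,1,2], [0,1,3], [0,2,3], [1,2,3]

giving chain groups C_0 ≅ Z^4, C_1 ≅ Z^6, C_2 ≅ Z^4.

∂_1: C_1 → C_0 maps an edge to its endpoints' difference, ∂[p,q] = q − p.
The resulting 4×6 matrix has rank 3, and its Smith normal form has invariant factors (1,1,1).

Boundary ∂_2: C_2 → C_1 sends each 2-simplex [p,q,r] to [q,r] − [p,r] + [p,q]. For instance
  ∂[1,2,3] = [2,3] − [1,3] + [1,2],
  ∂[0,2,3] = [2,3] − [0,3] + [0,2].
As a 6×4 matrix over Z this has rank 3, with invariant factors (1,1,1).

Now H_k = ker ∂_k / im ∂_{k+1}, so:

  H_0: rank C_0 − rank ∂_1 = 4 − 3 = 1, and the invariant factors of ∂_1 are all 1, so H_0 = Z.
  H_1: rank ker ∂_1 − rank ∂_2 = (6 − 3) − 3 = 0, and the invariant factors of ∂_2 are all 1, so H_1 = 0.
  H_2: rank ker ∂_2 − rank ∂_3 = (4 − 3) − 0 = 1, and there is no ∂_3, so H_2 = Z.

H_0 = Z,  H_1 = 0,  H_2 = Z.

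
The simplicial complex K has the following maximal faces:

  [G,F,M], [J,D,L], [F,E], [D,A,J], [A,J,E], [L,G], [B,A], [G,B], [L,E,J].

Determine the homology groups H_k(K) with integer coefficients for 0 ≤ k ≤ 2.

H_0 = Z,  H_1 = Z^2,  H_2 = 0.

We work with the vertex ordering A < B < D < E < F < G < J < L < M. The simplices of K, each written with vertices in increasing order, are:

  0-simplices (9): A, B, D, E, F, G, J, L, M
  1-simplices (15): AB, AD, AE, AJ, BG, DJ, DL, EF, EJ, EL, FG, FM, GL, GM, JL
  2-simplices (5): ADJ, AEJ, DJL, EJL, FGM

giving chain groups C_0 ≅ Z^9, C_1 ≅ Z^15, C_2 ≅ Z^5.

Boundary ∂_1: C_1 → C_0 sends each edge [p,q] (with p < q) to q − p. For instance
  ∂FM = M − F.
This gives a 9×15 integer matrix of rank 8; reducing to Smith normal form yields diagonal entries (1,1,1,1,1,1,1,1).

Boundary ∂_2: C_2 → C_1 sends each 2-simplex [p,q,r] to [q,r] − [p,r] + [p,q]. For instance
  ∂FGM = GM − FM + FG,
  ∂AEJ = EJ − AJ + AE.
This gives a 15×5 integer matrix of rank 5; reducing to Smith normal form yields diagonal entries (1,1,1,1,1).

Now H_k = ker ∂_k / im ∂_{k+1}, so:

  H_0: rank C_0 − rank ∂_1 = 9 − 8 = 1, and the invariant factors of ∂_1 are all 1, so H_0 = Z.
  H_1: rank ker ∂_1 − rank ∂_2 = (15 − 8) − 5 = 2, and the invariant factors of ∂_2 are all 1, so H_1 = Z^2.
  H_2: rank ker ∂_2 − rank ∂_3 = (5 − 5) − 0 = 0, and there is no ∂_3, so H_2 = 0.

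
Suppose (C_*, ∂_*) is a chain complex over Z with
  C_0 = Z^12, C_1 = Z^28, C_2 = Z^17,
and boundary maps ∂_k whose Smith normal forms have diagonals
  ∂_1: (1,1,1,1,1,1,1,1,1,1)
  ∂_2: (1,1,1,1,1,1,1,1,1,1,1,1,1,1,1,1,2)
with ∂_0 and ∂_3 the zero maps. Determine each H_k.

H_0: b_0 = 12 − 0 − 10 = 2; torsion from ∂_1 factors > 1: none. So H_0 ≅ Z^2.
H_1: b_1 = 28 − 10 − 17 = 1; torsion from ∂_2 factors > 1: [2]. So H_1 ≅ Z ⊕ Z/2Z.
H_2: b_2 = 17 − 17 − 0 = 0; torsion from ∂_3 factors > 1: none. So H_2 ≅ 0.

H_0 ≅ Z^2,  H_1 ≅ Z ⊕ Z/2Z,  H_2 = 0.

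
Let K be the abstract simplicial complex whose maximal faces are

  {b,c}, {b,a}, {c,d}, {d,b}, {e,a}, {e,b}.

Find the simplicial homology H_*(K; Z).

H_0 = Z,  H_1 = Z^2.

Take the total order a < b < c < d < e on the vertex set. Then K (dimension 1) consists of the simplices:

  0-simplices (5): a, b, c, d, e
  1-simplices (6): ab, ae, bc, bd, be, cd

Hence C_0 ≅ Z^5, C_1 ≅ Z^6.

∂_1: C_1 → C_0 maps an edge to its endpoints' difference, ∂[p,q] = q − p. For instance
  ∂bc = c − b.
The 5×6 boundary matrix has rank 4 and Smith normal form diag(1,1,1,1).

Computing H_k = (kernel of ∂_k) / (image of ∂_{k+1}):

  H_0: rank C_0 − rank ∂_1 = 5 − 4 = 1, and the invariant factors of ∂_1 are all 1, so H_0 ≅ Z.
  H_1: rank ker ∂_1 − rank ∂_2 = (6 − 4) − 0 = 2, and there is no ∂_2, so H_1 ≅ Z^2.

As a check, the Euler characteristic is 5 − 6 = -1, which agrees with 1 − 2 = -1.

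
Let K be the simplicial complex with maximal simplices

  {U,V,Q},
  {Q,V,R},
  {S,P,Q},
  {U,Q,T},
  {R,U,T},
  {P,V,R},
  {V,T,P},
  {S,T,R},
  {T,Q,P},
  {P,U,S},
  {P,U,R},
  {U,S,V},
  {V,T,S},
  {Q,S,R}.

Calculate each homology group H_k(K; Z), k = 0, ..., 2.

Fix the vertex order P < Q < R < S < T < U < V and write every simplex with vertices in increasing order. Then dim K = 2 and the simplices of K are:

  0-simplices (7): P, Q, R, S, T, U, V
  1-simplices (21): PQ, PR, PS, PT, PU, PV, QR, QS, QT, QU, QV, RS, RT, RU, RV, ST, SU, SV, TU, TV, UV
  2-simplices (14): PQS, PQT, PRU, PRV, PSU, PTV, QRS, QRV, QTU, QUV, RST, RTU, STV, SUV

so the chain groups are C_0 ≅ Z^7, C_1 ≅ Z^21, C_2 ≅ Z^14.

Boundary ∂_1: C_1 → C_0 sends each edge [p,q] (with p < q) to q − p. For instance
  ∂TU = U − T.
As a 7×21 matrix over Z this has rank 6, with invariant factors (1,1,1,1,1,1).

Boundary ∂_2: C_2 → C_1 acts by ∂[p,q,r] = [q,r] − [p,r] + [p,q]. For instance
  ∂PRV = RV − PV + PR,
  ∂RTU = TU − RU + RT.
This gives a 21×14 integer matrix of rank 13; reducing to Smith normal form yields diagonal entries (1,1,1,1,1,1,1,1,1,1,1,1,1).

From H_k ≅ ker(∂_k) / im(∂_{k+1}) we obtain:

  H_0: rank C_0 − rank ∂_1 = 7 − 6 = 1, and the invariant factors of ∂_1 are all 1, so H_0 ≅ Z.
  H_1: rank ker ∂_1 − rank ∂_2 = (21 − 6) − 13 = 2, and the invariant factors of ∂_2 are all 1, so H_1 ≅ Z^2.
  H_2: rank ker ∂_2 − rank ∂_3 = (14 − 13) − 0 = 1, and there is no ∂_3, so H_2 ≅ Z.

(K is a triangulation of the torus T^2.)

H_0 ≅ Z,  H_1 ≅ Z^2,  H_2 ≅ Z.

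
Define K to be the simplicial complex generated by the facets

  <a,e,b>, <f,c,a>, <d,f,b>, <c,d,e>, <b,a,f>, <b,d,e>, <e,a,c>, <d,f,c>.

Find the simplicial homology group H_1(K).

H_1 ≅ 0.

Fix the vertex order a < b < c < d < e < f and write every simplex with vertices in increasing order. Then dim K = 2 and the simplices of K are:

  0-simplices (6): a, b, c, d, e, f
  1-simplices (12): ab, ac, ae, af, bd, be, bf, cd, ce, cf, de, df
  2-simplices (8): abe, abf, ace, acf, bde, bdf, cde, cdf

giving chain groups C_0 ≅ Z^6, C_1 ≅ Z^12, C_2 ≅ Z^8.

Boundary ∂_1: C_1 → C_0 maps an edge to its endpoints' difference, ∂[p,q] = q − p.
The 6×12 boundary matrix has rank 5 and Smith normal form diag(1,1,1,1,1).

∂_2: C_2 → C_1 maps a triangle to the signed sum of its edges. For instance
  ∂cdf = df − cf + cd,
  ∂bde = de − be + bd.
The 12×8 boundary matrix has rank 7 and Smith normal form diag(1,1,1,1,1,1,1).

Reading off H_k = ker ∂_k / im ∂_{k+1}:

  H_1: rank ker ∂_1 − rank ∂_2 = (12 − 5) − 7 = 0, and the invariant factors of ∂_2 are all 1, so H_1 = 0.

(K is a triangulation of the 2-sphere S^2.)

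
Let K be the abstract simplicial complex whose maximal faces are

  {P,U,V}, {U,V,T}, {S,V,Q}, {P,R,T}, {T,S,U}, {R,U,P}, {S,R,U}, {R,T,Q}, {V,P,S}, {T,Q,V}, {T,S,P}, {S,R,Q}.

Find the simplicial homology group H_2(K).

Fix the vertex order P < Q < R < S < T < U < V and write every simplex with vertices in increasing order. Then dim K = 2 and the simplices of K are:

  0-simplices (7): P, Q, R, S, T, U, V
  1-simplices (18): PR, PS, PT, PU, PV, QR, QS, QT, QV, RS, RT, RU, ST, SU, SV, TU, TV, UV
  2-simplices (12): PRT, PRU, PST, PSV, PUV, QRS, QRT, QSV, QTV, RSU, STU, TUV

so the chain groups are C_0 ≅ Z^7, C_1 ≅ Z^18, C_2 ≅ Z^12.

The boundary map ∂_1: C_1 → C_0 maps an edge to its endpoints' difference, ∂[p,q] = q − p. For instance
  ∂QT = T − Q.
The 7×18 boundary matrix has rank 6 and Smith normal form diag(1,1,1,1,1,1).

∂_2: C_2 → C_1 acts by ∂[p,q,r] = [q,r] − [p,r] + [p,q]. For instance
  ∂QRS = RS − QS + QR,
  ∂PSV = SV − PV + PS.
This gives a 18×12 integer matrix of rank 12; reducing to Smith normal form yields diagonal entries (1,1,1,1,1,1,1,1,1,1,1,2).

Now H_k = ker ∂_k / im ∂_{k+1}, so:

  H_2: rank ker ∂_2 − rank ∂_3 = (12 − 12) − 0 = 0, and there is no ∂_3, so H_2 = 0.

(K is a triangulation of the real projective plane RP^2.)

H_2 ≅ 0.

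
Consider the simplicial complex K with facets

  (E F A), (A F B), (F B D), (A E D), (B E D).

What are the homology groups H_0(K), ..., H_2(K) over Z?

Take the total order A < B < D < E < F on the vertex set. Then K (dimension 2) consists of the simplices:

  0-simplices (5): A, B, D, E, F
  1-simplices (10): AB, AD, AE, AF, BD, BE, BF, DE, DF, EF
  2-simplices (5): ABF, ADE, AEF, BDE, BDF

Hence C_0 ≅ Z^5, C_1 ≅ Z^10, C_2 ≅ Z^5.

The boundary map ∂_1: C_1 → C_0 is given by ∂[p,q] = [q] − [p].
This gives a 5×10 integer matrix of rank 4; reducing to Smith normal form yields diagonal entries (1,1,1,1).

Boundary ∂_2: C_2 → C_1 acts by ∂[p,q,r] = [q,r] − [p,r] + [p,q]. For instance
  ∂ADE = DE − AE + AD,
  ∂AEF = EF − AF + AE.
This gives a 10×5 integer matrix of rank 5; reducing to Smith normal form yields diagonal entries (1,1,1,1,1).

Now H_k = ker ∂_k / im ∂_{k+1}, so:

  H_0: rank C_0 − rank ∂_1 = 5 − 4 = 1, and the invariant factors of ∂_1 are all 1, so H_0 = Z.
  H_1: rank ker ∂_1 − rank ∂_2 = (10 − 4) − 5 = 1, and the invariant factors of ∂_2 are all 1, so H_1 = Z.
  H_2: rank ker ∂_2 − rank ∂_3 = (5 − 5) − 0 = 0, and there is no ∂_3, so H_2 = 0.

(K is a triangulation of the Möbius band.)

H_0 = Z,  H_1 = Z,  H_2 = 0.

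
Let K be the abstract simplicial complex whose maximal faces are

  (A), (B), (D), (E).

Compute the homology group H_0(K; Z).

H_0 ≅ Z^4.

We work with the vertex ordering A < B < D < E. The simplices of K, each written with vertices in increasing order, are:

  0-simplices (4): A, B, D, E

giving chain groups C_0 ≅ Z^4.

Now H_k = ker ∂_k / im ∂_{k+1}, so:

  H_0: rank C_0 − rank ∂_1 = 4 − 0 = 4, and there is no ∂_1, so H_0 ≅ Z^4.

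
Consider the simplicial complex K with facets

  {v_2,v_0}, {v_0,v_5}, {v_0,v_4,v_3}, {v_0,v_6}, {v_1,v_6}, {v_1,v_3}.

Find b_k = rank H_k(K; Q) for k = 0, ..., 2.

K has 7 vertices, 8 edges, 1 triangle.
rank ∂_0 = 0, rank ∂_1 = 6 ⇒ b_0 = 7 − 0 − 6 = 1; all invariant factors of ∂_1 are 1 so no torsion. So H_0 ≅ Z.
rank ∂_1 = 6, rank ∂_2 = 1 ⇒ b_1 = 8 − 6 − 1 = 1; all invariant factors of ∂_2 are 1 so no torsion. So H_1 ≅ Z.
rank ∂_2 = 1, rank ∂_3 = 0 ⇒ b_2 = 1 − 1 − 0 = 0. So H_2 ≅ 0.

b_0 = 1, b_1 = 1, b_2 = 0.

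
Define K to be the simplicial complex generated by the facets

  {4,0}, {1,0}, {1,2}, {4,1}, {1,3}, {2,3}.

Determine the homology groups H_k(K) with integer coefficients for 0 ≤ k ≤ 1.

Order the vertices as 0 < 1 < 2 < 3 < 4. Listing each simplex with vertices in this order, K has dimension 1 with simplices:

  0-simplices (5): [0], [1], [2], [3], [4]
  1-simplices (6): [0,1], [0,4], [1,2], [1,3], [1,4], [2,3]

so the chain groups are C_0 ≅ Z^5, C_1 ≅ Z^6.

The boundary map ∂_1: C_1 → C_0 is given by ∂[p,q] = [q] − [p]. For instance
  ∂[0,1] = [1] − [0].
The 5×6 boundary matrix has rank 4 and Smith normal form diag(1,1,1,1).

Reading off H_k = ker ∂_k / im ∂_{k+1}:

  H_0: rank C_0 − rank ∂_1 = 5 − 4 = 1, and the invariant factors of ∂_1 are all 1, so H_0 ≅ Z.
  H_1: rank ker ∂_1 − rank ∂_2 = (6 − 4) − 0 = 2, and there is no ∂_2, so H_1 ≅ Z^2.

As a check, the Euler characteristic is 5 − 6 = -1, which agrees with 1 − 2 = -1.

H_0 ≅ Z,  H_1 ≅ Z^2.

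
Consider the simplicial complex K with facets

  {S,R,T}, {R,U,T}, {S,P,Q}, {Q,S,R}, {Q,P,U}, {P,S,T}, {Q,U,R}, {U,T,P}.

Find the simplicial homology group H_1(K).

H_1 = 0.

Take the total order P < Q < R < S < T < U on the vertex set. Then K (dimension 2) consists of the simplices:

  0-simplices (6): P, Q, R, S, T, U
  1-simplices (12): PQ, PS, PT, PU, QR, QS, QU, RS, RT, RU, ST, TU
  2-simplices (8): PQS, PQU, PST, PTU, QRS, QRU, RST, RTU

giving chain groups C_0 ≅ Z^6, C_1 ≅ Z^12, C_2 ≅ Z^8.

Boundary ∂_1: C_1 → C_0 sends each edge [p,q] (with p < q) to q − p.
As a 6×12 matrix over Z this has rank 5, with invariant factors (1,1,1,1,1).

∂_2: C_2 → C_1 sends each 2-simplex [p,q,r] to [q,r] − [p,r] + [p,q]. For instance
  ∂RTU = TU − RU + RT,
  ∂QRS = RS − QS + QR.
As a 12×8 matrix over Z this has rank 7, with invariant factors (1,1,1,1,1,1,1).

From H_k ≅ ker(∂_k) / im(∂_{k+1}) we obtain:

  H_1: rank ker ∂_1 − rank ∂_2 = (12 − 5) − 7 = 0, and the invariant factors of ∂_2 are all 1, so H_1 ≅ 0.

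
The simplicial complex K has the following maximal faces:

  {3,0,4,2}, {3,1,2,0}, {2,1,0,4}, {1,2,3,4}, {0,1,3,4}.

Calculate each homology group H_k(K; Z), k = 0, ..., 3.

H_0 = Z,  H_1 = 0,  H_2 = 0,  H_3 = Z.

Order the vertices as 0 < 1 < 2 < 3 < 4. Listing each simplex with vertices in this order, K has dimension 3 with simplices:

  0-simplices (5): [0], [1], [2], [3], [4]
  1-simplices (10): [0,1], [0,2], [0,3], [0,4], [1,2], [1,3], [1,4], [2,3], [2,4], [3,4]
  2-simplices (10): [0,1,2], [0,1,3], [0,1,4], [0,2,3], [0,2,4], [0,3,4], [1,2,3], [1,2,4], [1,3,4], [2,3,4]
  3-simplices (5): [0,1,2,3], [0,1,2,4], [0,1,3,4], [0,2,3,4], [1,2,3,4]

so the chain groups are C_0 ≅ Z^5, C_1 ≅ Z^10, C_2 ≅ Z^10, C_3 ≅ Z^5.

Boundary ∂_1: C_1 → C_0 sends each edge [p,q] (with p < q) to q − p.
The 5×10 boundary matrix has rank 4 and Smith normal form diag(1,1,1,1).

∂_2: C_2 → C_1 maps a triangle to the signed sum of its edges. For instance
  ∂[1,2,3] = [2,3] − [1,3] + [1,2],
  ∂[1,3,4] = [3,4] − [1,4] + [1,3].
This gives a 10×10 integer matrix of rank 6; reducing to Smith normal form yields diagonal entries (1,1,1,1,1,1).

The boundary map ∂_3: C_3 → C_2 sends each 3-simplex σ to the alternating sum Σ_i (−1)^i (σ with its i-th vertex removed). For instance
  ∂[0,1,2,4] = [1,2,4] − [0,2,4] + [0,1,4] − [0,1,2],
  ∂[0,2,3,4] = [2,3,4] − [0,3,4] + [0,2,4] − [0,2,3].
This gives a 10×5 integer matrix of rank 4; reducing to Smith normal form yields diagonal entries (1,1,1,1).

Computing H_k = (kernel of ∂_k) / (image of ∂_{k+1}):

  H_0: rank C_0 − rank ∂_1 = 5 − 4 = 1, and the invariant factors of ∂_1 are all 1, so H_0 ≅ Z.
  H_1: rank ker ∂_1 − rank ∂_2 = (10 − 4) − 6 = 0, and the invariant factors of ∂_2 are all 1, so H_1 ≅ 0.
  H_2: rank ker ∂_2 − rank ∂_3 = (10 − 6) − 4 = 0, and the invariant factors of ∂_3 are all 1, so H_2 ≅ 0.
  H_3: rank ker ∂_3 − rank ∂_4 = (5 − 4) − 0 = 1, and there is no ∂_4, so H_3 ≅ Z.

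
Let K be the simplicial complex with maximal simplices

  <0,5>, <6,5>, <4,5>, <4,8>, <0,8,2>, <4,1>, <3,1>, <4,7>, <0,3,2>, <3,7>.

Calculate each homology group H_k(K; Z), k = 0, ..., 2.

H_0 = Z,  H_1 = Z^3,  H_2 = 0.

We work with the vertex ordering 0 < 1 < 2 < 3 < 4 < 5 < 6 < 7 < 8. The simplices of K, each written with vertices in increasing order, are:

  0-simplices (9): [0], [1], [2], [3], [4], [5], [6], [7], [8]
  1-simplices (13): [0,2], [0,3], [0,5], [0,8], [1,3], [1,4], [2,3], [2,8], [3,7], [4,5], [4,7], [4,8], [5,6]
  2-simplices (2): [0,2,3], [0,2,8]

giving chain groups C_0 ≅ Z^9, C_1 ≅ Z^13, C_2 ≅ Z^2.

∂_1: C_1 → C_0 is given by ∂[p,q] = [q] − [p]. For instance
  ∂[4,5] = [5] − [4].
The resulting 9×13 matrix has rank 8, and its Smith normal form has invariant factors (1,1,1,1,1,1,1,1).

∂_2: C_2 → C_1 acts by ∂[p,q,r] = [q,r] − [p,r] + [p,q]. For instance
  ∂[0,2,3] = [2,3] − [0,3] + [0,2],
  ∂[0,2,8] = [2,8] − [0,8] + [0,2].
As a 13×2 matrix over Z this has rank 2, with invariant factors (1,1).

Computing H_k = (kernel of ∂_k) / (image of ∂_{k+1}):

  H_0: rank C_0 − rank ∂_1 = 9 − 8 = 1, and the invariant factors of ∂_1 are all 1, so H_0 ≅ Z.
  H_1: rank ker ∂_1 − rank ∂_2 = (13 − 8) − 2 = 3, and the invariant factors of ∂_2 are all 1, so H_1 ≅ Z^3.
  H_2: rank ker ∂_2 − rank ∂_3 = (2 − 2) − 0 = 0, and there is no ∂_3, so H_2 ≅ 0.

As a check, the Euler characteristic is 9 − 13 + 2 = -2, which agrees with 1 − 3 + 0 = -2.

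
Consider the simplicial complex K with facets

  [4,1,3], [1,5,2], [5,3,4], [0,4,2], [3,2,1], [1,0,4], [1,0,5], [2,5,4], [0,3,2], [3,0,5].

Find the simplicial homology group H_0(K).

Order the vertices as 0 < 1 < 2 < 3 < 4 < 5. Listing each simplex with vertices in this order, K has dimension 2 with simplices:

  0-simplices (6): [0], [1], [2], [3], [4], [5]
  1-simplices (15): [0,1], [0,2], [0,3], [0,4], [0,5], [1,2], [1,3], [1,4], [1,5], [2,3], [2,4], [2,5], [3,4], [3,5], [4,5]
  2-simplices (10): [0,1,4], [0,1,5], [0,2,3], [0,2,4], [0,3,5], [1,2,3], [1,2,5], [1,3,4], [2,4,5], [3,4,5]

so the chain groups are C_0 ≅ Z^6, C_1 ≅ Z^15, C_2 ≅ Z^10.

Boundary ∂_1: C_1 → C_0 is given by ∂[p,q] = [q] − [p]. For instance
  ∂[2,3] = [3] − [2].
This gives a 6×15 integer matrix of rank 5; reducing to Smith normal form yields diagonal entries (1,1,1,1,1).

Boundary ∂_2: C_2 → C_1 maps a triangle to the signed sum of its edges. For instance
  ∂[1,2,3] = [2,3] − [1,3] + [1,2],
  ∂[0,2,3] = [2,3] − [0,3] + [0,2].
The resulting 15×10 matrix has rank 10, and its Smith normal form has invariant factors (1,1,1,1,1,1,1,1,1,2).

Reading off H_k = ker ∂_k / im ∂_{k+1}:

  H_0: rank C_0 − rank ∂_1 = 6 − 5 = 1, and the invariant factors of ∂_1 are all 1, so H_0 = Z.

(K is a triangulation of the real projective plane RP^2.)

H_0 = Z.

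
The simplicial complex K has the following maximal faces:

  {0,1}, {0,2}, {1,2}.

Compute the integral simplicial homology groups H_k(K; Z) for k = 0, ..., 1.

H_0 = Z,  H_1 = Z.

Fix the vertex order 0 < 1 < 2 and write every simplex with vertices in increasing order. Then dim K = 1 and the simplices of K are:

  0-simplices (3): [0], [1], [2]
  1-simplices (3): [0,1], [0,2], [1,2]

giving chain groups C_0 ≅ Z^3, C_1 ≅ Z^3.

∂_1: C_1 → C_0 maps an edge to its endpoints' difference, ∂[p,q] = q − p.
The resulting 3×3 matrix has rank 2, and its Smith normal form has invariant factors (1,1).

Now H_k = ker ∂_k / im ∂_{k+1}, so:

  H_0: rank C_0 − rank ∂_1 = 3 − 2 = 1, and the invariant factors of ∂_1 are all 1, so H_0 = Z.
  H_1: rank ker ∂_1 − rank ∂_2 = (3 − 2) − 0 = 1, and there is no ∂_2, so H_1 = Z.

As a check, the Euler characteristic is 3 − 3 = 0, which agrees with 1 − 1 = 0.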